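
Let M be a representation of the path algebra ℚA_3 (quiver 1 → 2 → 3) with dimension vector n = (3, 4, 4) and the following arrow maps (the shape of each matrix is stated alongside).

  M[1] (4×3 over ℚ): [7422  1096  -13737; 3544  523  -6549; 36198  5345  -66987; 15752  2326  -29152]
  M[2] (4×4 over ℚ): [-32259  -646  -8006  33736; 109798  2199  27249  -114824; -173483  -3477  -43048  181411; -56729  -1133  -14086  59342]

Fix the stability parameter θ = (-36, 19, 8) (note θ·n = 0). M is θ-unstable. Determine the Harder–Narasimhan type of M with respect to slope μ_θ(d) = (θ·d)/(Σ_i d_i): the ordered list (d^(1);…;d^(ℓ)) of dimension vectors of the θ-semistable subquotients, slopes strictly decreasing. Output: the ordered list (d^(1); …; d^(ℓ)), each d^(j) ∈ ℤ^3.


Barcode: M ≅ I[1,3]^3, I[2,3]. HN layers by μ_θ (2 steps, strictly decreasing):
  μ^(1)=27/2; μ^(2)=-36

((0, 4, 4); (3, 0, 0))


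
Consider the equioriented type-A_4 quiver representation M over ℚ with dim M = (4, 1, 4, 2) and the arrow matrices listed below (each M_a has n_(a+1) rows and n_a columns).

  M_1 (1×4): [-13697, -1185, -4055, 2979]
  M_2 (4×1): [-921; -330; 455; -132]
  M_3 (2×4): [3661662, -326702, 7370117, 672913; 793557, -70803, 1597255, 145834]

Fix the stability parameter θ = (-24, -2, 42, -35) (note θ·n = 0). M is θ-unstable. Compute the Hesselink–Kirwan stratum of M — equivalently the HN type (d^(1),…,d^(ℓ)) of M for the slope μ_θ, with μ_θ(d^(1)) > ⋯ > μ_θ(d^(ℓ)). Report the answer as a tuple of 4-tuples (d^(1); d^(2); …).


Via rank(M_{q-1}∘⋯∘M_p): M ≅ I[1,1]^3, I[1,4], I[3,3]^2, I[3,4].
μ_θ-semistable layers: μ^(1)=42; μ^(2)=7/2; μ^(3)=-2; μ^(4)=-24

((0, 0, 2, 0); (0, 0, 2, 2); (0, 1, 0, 0); (4, 0, 0, 0))


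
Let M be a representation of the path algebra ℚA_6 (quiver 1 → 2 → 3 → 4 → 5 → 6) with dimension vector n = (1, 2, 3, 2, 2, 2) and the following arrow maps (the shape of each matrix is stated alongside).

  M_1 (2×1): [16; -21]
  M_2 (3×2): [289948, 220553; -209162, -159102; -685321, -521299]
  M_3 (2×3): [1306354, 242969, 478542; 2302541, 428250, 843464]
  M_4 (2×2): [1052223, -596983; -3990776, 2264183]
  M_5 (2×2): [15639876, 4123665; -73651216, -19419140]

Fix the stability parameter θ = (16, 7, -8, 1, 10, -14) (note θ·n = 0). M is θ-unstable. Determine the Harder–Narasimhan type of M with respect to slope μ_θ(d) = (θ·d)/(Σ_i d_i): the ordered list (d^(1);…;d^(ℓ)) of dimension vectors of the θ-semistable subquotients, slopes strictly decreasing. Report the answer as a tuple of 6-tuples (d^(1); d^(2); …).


Barcode: M ≅ I[1,6], I[2,3], I[3,5], I[6,6]. HN layers by μ_θ (6 steps, strictly decreasing):
  μ^(1)=10; μ^(2)=2; μ^(3)=1; μ^(4)=-1/2; μ^(5)=-8; μ^(6)=-14

((0, 0, 0, 0, 1, 0); (1, 1, 1, 1, 1, 1); (0, 0, 0, 1, 0, 0); (0, 1, 1, 0, 0, 0); (0, 0, 1, 0, 0, 0); (0, 0, 0, 0, 0, 1))


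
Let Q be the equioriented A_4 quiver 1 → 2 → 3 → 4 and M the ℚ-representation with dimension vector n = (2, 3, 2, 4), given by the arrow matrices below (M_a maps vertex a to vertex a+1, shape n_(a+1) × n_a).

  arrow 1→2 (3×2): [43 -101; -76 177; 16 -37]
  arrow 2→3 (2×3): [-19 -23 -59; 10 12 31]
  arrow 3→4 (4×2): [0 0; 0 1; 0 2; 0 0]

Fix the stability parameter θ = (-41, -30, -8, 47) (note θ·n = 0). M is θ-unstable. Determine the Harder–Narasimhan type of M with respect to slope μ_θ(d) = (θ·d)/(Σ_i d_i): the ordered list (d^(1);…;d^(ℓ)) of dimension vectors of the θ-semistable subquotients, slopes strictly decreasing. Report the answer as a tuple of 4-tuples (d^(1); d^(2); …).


Via rank(M_{q-1}∘⋯∘M_p): M ≅ I[1,3], I[1,4], I[2,2], I[4,4]^3.
μ_θ-semistable layers: μ^(1)=47; μ^(2)=-8; μ^(3)=-30; μ^(4)=-41

((0, 0, 0, 4); (0, 0, 2, 0); (0, 3, 0, 0); (2, 0, 0, 0))


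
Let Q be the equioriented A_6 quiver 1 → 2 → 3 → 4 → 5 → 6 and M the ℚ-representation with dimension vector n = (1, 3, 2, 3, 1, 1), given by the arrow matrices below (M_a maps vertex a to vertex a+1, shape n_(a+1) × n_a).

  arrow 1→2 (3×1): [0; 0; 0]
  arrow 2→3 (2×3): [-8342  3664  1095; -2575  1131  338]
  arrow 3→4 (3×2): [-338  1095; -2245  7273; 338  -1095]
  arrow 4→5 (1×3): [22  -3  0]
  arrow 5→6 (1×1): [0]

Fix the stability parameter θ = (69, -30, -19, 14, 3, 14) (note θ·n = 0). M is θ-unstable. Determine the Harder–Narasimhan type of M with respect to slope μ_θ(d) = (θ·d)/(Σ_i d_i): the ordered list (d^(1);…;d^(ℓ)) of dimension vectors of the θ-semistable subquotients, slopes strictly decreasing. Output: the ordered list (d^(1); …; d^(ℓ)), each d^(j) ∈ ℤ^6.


Barcode: M ≅ I[1,1], I[2,2], I[2,4], I[2,5], I[4,4], I[6,6]. HN layers by μ_θ (5 steps, strictly decreasing):
  μ^(1)=69; μ^(2)=14; μ^(3)=17/2; μ^(4)=-19; μ^(5)=-30

((1, 0, 0, 0, 0, 0); (0, 0, 0, 2, 0, 1); (0, 0, 0, 1, 1, 0); (0, 0, 2, 0, 0, 0); (0, 3, 0, 0, 0, 0))


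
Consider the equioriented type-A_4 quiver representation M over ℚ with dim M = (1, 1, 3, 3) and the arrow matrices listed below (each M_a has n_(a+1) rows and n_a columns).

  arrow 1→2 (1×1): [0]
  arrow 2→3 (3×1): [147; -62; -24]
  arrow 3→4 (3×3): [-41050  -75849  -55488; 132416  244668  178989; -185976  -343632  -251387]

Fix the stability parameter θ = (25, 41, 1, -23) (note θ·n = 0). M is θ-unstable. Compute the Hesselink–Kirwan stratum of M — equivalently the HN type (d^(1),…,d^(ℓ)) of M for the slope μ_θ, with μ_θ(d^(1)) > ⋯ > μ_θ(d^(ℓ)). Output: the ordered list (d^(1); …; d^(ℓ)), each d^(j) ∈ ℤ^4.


Interval decomposition of M: I[1,1], I[2,3], I[3,4]^2, I[4,4].
HN type (ℓ=4): μ^(1)=25; μ^(2)=21; μ^(3)=-11; μ^(4)=-23

((1, 0, 0, 0); (0, 1, 1, 0); (0, 0, 2, 2); (0, 0, 0, 1))


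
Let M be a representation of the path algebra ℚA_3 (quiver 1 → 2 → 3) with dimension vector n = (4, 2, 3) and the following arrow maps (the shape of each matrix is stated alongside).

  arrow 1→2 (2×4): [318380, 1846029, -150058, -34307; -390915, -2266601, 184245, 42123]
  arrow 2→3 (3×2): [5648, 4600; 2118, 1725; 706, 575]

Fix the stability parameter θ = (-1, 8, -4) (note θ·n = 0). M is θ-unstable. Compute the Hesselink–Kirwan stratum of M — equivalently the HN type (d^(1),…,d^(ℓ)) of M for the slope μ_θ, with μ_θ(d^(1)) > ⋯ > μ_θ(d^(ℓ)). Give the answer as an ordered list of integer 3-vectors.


Via rank(M_{q-1}∘⋯∘M_p): M ≅ I[1,1]^2, I[1,2], I[1,3], I[3,3]^2.
μ_θ-semistable layers: μ^(1)=8; μ^(2)=2; μ^(3)=-1; μ^(4)=-4

((0, 1, 0); (0, 1, 1); (4, 0, 0); (0, 0, 2))


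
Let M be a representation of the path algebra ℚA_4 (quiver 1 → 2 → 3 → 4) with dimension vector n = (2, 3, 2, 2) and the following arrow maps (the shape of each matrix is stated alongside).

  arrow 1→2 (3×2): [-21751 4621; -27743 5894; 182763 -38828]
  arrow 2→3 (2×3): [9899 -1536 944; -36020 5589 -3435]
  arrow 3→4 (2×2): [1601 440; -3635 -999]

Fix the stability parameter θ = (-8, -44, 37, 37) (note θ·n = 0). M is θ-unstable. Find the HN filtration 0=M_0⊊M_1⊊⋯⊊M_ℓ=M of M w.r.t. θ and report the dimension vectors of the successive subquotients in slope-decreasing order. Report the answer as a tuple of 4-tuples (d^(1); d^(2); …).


Interval decomposition of M: I[1,4]^2, I[2,2].
HN type (ℓ=3): μ^(1)=37; μ^(2)=-26; μ^(3)=-44

((0, 0, 2, 2); (2, 2, 0, 0); (0, 1, 0, 0))


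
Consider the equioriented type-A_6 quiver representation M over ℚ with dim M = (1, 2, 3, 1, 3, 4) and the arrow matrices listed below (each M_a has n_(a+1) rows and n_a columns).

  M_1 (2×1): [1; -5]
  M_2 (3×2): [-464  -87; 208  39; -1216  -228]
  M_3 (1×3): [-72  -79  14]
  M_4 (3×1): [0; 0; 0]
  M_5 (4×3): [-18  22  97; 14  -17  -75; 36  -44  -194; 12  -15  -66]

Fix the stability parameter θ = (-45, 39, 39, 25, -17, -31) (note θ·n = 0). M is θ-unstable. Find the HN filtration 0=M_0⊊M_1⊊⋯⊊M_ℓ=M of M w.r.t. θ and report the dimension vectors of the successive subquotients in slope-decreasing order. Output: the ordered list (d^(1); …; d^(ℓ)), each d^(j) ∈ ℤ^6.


Barcode: M ≅ I[1,4], I[2,2], I[3,3]^2, I[5,5], I[5,6]^2, I[6,6]^2. HN layers by μ_θ (6 steps, strictly decreasing):
  μ^(1)=39; μ^(2)=103/3; μ^(3)=-17; μ^(4)=-24; μ^(5)=-31; μ^(6)=-45

((0, 1, 2, 0, 0, 0); (0, 1, 1, 1, 0, 0); (0, 0, 0, 0, 1, 0); (0, 0, 0, 0, 2, 2); (0, 0, 0, 0, 0, 2); (1, 0, 0, 0, 0, 0))


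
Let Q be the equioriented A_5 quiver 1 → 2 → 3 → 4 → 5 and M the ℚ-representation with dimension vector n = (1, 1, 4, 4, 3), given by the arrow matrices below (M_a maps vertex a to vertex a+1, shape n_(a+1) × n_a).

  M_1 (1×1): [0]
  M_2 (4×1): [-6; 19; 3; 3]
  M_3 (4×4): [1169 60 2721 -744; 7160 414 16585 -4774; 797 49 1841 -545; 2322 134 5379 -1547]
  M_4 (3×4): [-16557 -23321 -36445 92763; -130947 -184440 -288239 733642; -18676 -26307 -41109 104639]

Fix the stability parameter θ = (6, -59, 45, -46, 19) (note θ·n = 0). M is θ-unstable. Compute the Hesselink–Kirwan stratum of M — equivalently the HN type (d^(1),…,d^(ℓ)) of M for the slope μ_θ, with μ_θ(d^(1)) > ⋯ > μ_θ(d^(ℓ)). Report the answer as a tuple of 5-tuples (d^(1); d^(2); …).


Barcode: M ≅ I[1,1], I[2,5], I[3,4], I[3,5]^2. HN layers by μ_θ (4 steps, strictly decreasing):
  μ^(1)=19; μ^(2)=6; μ^(3)=-1/2; μ^(4)=-59

((0, 0, 0, 0, 3); (1, 0, 0, 0, 0); (0, 0, 4, 4, 0); (0, 1, 0, 0, 0))


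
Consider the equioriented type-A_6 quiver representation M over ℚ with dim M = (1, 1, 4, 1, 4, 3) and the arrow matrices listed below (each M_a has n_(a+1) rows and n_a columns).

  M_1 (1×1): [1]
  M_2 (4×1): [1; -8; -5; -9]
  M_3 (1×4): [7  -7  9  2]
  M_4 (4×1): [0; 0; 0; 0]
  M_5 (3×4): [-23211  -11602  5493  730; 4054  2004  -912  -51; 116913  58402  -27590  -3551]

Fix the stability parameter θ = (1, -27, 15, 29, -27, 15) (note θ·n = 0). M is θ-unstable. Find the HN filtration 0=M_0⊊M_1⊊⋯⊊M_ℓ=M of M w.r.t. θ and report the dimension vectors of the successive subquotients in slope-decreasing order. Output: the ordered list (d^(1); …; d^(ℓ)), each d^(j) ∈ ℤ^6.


Interval decomposition of M: I[1,3], I[3,3]^2, I[3,4], I[5,5], I[5,6]^3.
HN type (ℓ=4): μ^(1)=29; μ^(2)=15; μ^(3)=-13; μ^(4)=-27

((0, 0, 0, 1, 0, 0); (0, 0, 4, 0, 0, 3); (1, 1, 0, 0, 0, 0); (0, 0, 0, 0, 4, 0))


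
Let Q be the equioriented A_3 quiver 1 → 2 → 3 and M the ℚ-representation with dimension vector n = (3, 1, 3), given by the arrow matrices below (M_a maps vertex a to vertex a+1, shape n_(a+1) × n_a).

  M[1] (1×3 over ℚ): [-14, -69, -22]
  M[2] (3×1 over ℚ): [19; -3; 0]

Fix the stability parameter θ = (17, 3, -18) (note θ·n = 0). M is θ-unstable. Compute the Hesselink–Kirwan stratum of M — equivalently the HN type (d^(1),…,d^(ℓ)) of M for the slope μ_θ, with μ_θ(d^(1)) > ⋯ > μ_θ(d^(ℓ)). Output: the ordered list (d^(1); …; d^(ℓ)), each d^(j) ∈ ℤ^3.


Interval decomposition of M: I[1,1]^2, I[1,3], I[3,3]^2.
HN type (ℓ=3): μ^(1)=17; μ^(2)=2/3; μ^(3)=-18

((2, 0, 0); (1, 1, 1); (0, 0, 2))


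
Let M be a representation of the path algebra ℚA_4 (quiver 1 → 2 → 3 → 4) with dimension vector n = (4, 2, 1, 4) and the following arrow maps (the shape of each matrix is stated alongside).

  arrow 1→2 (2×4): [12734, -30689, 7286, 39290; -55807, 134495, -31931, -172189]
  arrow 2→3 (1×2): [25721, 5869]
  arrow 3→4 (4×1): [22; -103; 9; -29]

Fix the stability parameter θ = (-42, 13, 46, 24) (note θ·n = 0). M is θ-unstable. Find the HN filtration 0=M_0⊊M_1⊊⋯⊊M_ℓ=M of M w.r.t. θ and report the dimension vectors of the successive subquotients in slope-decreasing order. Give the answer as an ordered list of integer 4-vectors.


Barcode: M ≅ I[1,1]^2, I[1,2], I[1,4], I[4,4]^3. HN layers by μ_θ (4 steps, strictly decreasing):
  μ^(1)=35; μ^(2)=24; μ^(3)=13; μ^(4)=-42

((0, 0, 1, 1); (0, 0, 0, 3); (0, 2, 0, 0); (4, 0, 0, 0))


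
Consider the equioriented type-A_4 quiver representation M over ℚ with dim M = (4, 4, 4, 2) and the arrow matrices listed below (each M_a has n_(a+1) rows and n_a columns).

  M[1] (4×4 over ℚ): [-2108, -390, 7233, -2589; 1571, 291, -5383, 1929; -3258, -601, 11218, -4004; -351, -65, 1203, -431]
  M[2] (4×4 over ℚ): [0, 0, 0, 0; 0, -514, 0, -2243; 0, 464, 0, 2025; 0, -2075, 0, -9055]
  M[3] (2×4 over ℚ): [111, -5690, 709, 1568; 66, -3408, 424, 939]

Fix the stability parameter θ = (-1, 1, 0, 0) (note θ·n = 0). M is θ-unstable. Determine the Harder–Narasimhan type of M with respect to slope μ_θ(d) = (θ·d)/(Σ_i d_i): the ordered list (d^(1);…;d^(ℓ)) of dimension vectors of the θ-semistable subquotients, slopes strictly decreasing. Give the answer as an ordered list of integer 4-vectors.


Barcode: M ≅ I[1,2]^2, I[1,4]^2, I[3,3]^2. HN layers by μ_θ (4 steps, strictly decreasing):
  μ^(1)=1; μ^(2)=1/3; μ^(3)=0; μ^(4)=-1

((0, 2, 0, 0); (0, 2, 2, 2); (0, 0, 2, 0); (4, 0, 0, 0))


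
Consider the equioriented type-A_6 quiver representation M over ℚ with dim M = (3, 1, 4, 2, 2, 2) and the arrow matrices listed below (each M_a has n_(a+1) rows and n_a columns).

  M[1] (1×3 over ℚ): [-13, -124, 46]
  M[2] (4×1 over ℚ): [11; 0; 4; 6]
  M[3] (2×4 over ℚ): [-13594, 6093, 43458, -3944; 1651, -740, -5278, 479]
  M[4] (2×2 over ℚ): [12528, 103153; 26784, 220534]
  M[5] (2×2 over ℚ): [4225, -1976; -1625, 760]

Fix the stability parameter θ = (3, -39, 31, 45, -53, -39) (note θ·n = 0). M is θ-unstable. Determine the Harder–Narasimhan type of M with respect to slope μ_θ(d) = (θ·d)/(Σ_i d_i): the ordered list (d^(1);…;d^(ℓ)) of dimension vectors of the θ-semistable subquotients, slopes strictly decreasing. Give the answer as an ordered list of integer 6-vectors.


Barcode: M ≅ I[1,1]^2, I[1,6], I[3,3]^2, I[3,4], I[5,5], I[6,6]. HN layers by μ_θ (7 steps, strictly decreasing):
  μ^(1)=45; μ^(2)=31; μ^(3)=3; μ^(4)=-4; μ^(5)=-18; μ^(6)=-39; μ^(7)=-53

((0, 0, 0, 1, 0, 0); (0, 0, 3, 0, 0, 0); (2, 0, 0, 0, 0, 0); (0, 0, 1, 1, 1, 1); (1, 1, 0, 0, 0, 0); (0, 0, 0, 0, 0, 1); (0, 0, 0, 0, 1, 0))


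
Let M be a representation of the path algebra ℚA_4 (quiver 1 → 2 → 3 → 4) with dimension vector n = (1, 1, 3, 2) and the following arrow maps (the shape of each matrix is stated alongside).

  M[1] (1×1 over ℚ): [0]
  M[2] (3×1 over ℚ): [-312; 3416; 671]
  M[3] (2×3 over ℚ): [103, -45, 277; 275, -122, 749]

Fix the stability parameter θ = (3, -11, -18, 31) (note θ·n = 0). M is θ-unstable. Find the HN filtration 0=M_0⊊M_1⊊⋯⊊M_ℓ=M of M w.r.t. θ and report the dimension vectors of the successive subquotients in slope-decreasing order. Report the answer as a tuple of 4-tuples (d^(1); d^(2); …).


Interval decomposition of M: I[1,1], I[2,4], I[3,3], I[3,4].
HN type (ℓ=4): μ^(1)=31; μ^(2)=3; μ^(3)=-29/2; μ^(4)=-18

((0, 0, 0, 2); (1, 0, 0, 0); (0, 1, 1, 0); (0, 0, 2, 0))


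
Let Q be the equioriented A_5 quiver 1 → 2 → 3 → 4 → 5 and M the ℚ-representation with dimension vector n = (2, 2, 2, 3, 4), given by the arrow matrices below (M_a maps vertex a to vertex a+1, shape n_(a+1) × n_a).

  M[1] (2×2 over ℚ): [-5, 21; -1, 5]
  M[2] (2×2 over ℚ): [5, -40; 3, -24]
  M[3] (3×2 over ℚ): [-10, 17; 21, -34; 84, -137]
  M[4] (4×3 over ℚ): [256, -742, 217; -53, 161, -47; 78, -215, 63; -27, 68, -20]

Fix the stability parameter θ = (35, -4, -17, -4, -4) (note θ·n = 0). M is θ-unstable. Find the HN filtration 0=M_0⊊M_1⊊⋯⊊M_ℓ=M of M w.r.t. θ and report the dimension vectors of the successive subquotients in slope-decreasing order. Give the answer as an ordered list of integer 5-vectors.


Barcode: M ≅ I[1,2], I[1,5], I[3,5], I[4,5], I[5,5]. HN layers by μ_θ (4 steps, strictly decreasing):
  μ^(1)=31/2; μ^(2)=6/5; μ^(3)=-4; μ^(4)=-17

((1, 1, 0, 0, 0); (1, 1, 1, 1, 1); (0, 0, 0, 2, 3); (0, 0, 1, 0, 0))


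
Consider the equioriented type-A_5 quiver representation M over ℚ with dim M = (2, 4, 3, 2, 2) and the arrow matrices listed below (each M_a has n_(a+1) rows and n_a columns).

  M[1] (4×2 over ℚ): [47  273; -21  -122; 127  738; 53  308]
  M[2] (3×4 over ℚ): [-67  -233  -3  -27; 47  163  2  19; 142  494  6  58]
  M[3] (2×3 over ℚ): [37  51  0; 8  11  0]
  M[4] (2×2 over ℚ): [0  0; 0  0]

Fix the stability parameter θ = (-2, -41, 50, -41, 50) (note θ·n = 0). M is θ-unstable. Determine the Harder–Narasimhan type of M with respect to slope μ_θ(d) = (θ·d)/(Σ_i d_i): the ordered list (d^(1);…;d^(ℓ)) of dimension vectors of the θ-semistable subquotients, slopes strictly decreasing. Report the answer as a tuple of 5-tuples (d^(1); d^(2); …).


Via rank(M_{q-1}∘⋯∘M_p): M ≅ I[1,4]^2, I[2,2], I[2,3], I[5,5]^2.
μ_θ-semistable layers: μ^(1)=50; μ^(2)=9/2; μ^(3)=-43/2; μ^(4)=-41

((0, 0, 1, 0, 2); (0, 0, 2, 2, 0); (2, 2, 0, 0, 0); (0, 2, 0, 0, 0))


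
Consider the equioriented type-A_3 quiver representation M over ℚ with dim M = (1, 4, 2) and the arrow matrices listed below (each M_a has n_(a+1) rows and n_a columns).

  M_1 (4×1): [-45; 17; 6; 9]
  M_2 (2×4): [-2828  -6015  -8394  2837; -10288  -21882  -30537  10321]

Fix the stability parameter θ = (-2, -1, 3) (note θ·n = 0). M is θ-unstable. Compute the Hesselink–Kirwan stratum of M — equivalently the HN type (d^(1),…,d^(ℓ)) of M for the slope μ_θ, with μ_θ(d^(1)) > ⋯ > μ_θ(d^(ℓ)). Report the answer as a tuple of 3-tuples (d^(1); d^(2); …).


Barcode: M ≅ I[1,3], I[2,2]^2, I[2,3]. HN layers by μ_θ (3 steps, strictly decreasing):
  μ^(1)=3; μ^(2)=-1; μ^(3)=-2

((0, 0, 2); (0, 4, 0); (1, 0, 0))


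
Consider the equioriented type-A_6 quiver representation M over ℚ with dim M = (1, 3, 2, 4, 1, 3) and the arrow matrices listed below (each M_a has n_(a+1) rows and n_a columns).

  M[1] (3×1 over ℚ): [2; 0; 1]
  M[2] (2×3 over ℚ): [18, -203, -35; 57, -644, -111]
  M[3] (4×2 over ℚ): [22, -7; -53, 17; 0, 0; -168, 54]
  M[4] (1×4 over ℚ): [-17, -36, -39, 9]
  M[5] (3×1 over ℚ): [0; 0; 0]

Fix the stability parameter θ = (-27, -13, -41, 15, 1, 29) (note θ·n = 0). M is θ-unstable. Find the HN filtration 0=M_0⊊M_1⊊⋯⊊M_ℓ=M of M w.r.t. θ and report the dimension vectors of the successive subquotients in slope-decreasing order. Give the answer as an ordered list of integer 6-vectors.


Via rank(M_{q-1}∘⋯∘M_p): M ≅ I[1,5], I[2,2], I[2,4], I[4,4]^2, I[6,6]^3.
μ_θ-semistable layers: μ^(1)=29; μ^(2)=15; μ^(3)=8; μ^(4)=-13; μ^(5)=-27

((0, 0, 0, 0, 0, 3); (0, 0, 0, 3, 0, 0); (0, 0, 0, 1, 1, 0); (0, 1, 0, 0, 0, 0); (1, 2, 2, 0, 0, 0))


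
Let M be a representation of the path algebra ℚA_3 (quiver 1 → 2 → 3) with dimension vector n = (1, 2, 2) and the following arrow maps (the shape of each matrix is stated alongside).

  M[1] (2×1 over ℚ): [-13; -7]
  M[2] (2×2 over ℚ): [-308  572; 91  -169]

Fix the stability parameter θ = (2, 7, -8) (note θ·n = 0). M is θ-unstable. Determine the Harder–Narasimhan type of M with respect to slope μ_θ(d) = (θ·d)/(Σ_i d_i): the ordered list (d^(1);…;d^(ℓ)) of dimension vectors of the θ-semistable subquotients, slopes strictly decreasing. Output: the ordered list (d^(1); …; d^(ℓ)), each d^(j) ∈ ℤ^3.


Interval decomposition of M: I[1,2], I[2,3], I[3,3].
HN type (ℓ=4): μ^(1)=7; μ^(2)=2; μ^(3)=-1/2; μ^(4)=-8

((0, 1, 0); (1, 0, 0); (0, 1, 1); (0, 0, 1))


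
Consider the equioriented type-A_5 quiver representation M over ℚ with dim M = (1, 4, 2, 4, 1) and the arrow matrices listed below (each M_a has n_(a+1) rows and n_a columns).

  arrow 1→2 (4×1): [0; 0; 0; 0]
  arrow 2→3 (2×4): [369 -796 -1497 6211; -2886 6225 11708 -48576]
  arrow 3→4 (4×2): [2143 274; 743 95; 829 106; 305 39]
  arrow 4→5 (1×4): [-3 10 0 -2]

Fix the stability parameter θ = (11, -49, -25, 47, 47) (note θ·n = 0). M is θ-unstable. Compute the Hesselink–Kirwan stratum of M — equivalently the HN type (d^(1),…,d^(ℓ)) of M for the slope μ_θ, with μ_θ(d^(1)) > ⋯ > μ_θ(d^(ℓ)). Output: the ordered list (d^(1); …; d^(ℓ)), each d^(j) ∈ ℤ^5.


Interval decomposition of M: I[1,1], I[2,2]^2, I[2,4], I[2,5], I[4,4]^2.
HN type (ℓ=4): μ^(1)=47; μ^(2)=11; μ^(3)=-25; μ^(4)=-49

((0, 0, 0, 4, 1); (1, 0, 0, 0, 0); (0, 0, 2, 0, 0); (0, 4, 0, 0, 0))


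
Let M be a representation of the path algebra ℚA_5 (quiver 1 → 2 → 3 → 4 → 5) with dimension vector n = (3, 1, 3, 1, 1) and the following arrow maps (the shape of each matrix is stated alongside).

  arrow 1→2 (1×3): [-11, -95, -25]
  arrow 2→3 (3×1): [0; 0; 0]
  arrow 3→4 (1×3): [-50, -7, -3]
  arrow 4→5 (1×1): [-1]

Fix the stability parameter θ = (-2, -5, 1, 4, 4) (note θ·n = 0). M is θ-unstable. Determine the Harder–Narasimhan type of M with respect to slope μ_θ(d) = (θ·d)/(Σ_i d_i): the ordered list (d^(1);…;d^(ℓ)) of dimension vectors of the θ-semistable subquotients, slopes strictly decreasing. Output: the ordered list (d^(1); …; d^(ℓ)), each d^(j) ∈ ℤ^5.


Barcode: M ≅ I[1,1]^2, I[1,2], I[3,3]^2, I[3,5]. HN layers by μ_θ (4 steps, strictly decreasing):
  μ^(1)=4; μ^(2)=1; μ^(3)=-2; μ^(4)=-7/2

((0, 0, 0, 1, 1); (0, 0, 3, 0, 0); (2, 0, 0, 0, 0); (1, 1, 0, 0, 0))


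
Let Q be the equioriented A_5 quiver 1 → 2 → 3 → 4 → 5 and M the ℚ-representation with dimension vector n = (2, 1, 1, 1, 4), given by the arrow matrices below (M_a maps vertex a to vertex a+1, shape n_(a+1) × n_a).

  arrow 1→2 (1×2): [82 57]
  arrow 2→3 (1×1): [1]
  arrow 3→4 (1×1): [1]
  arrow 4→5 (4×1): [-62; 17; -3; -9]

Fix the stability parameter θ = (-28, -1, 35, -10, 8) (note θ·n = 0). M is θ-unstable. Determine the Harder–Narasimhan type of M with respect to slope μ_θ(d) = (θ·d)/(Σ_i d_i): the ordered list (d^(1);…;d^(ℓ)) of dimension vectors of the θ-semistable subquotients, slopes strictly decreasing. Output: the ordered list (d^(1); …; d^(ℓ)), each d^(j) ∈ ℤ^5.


Via rank(M_{q-1}∘⋯∘M_p): M ≅ I[1,1], I[1,5], I[5,5]^3.
μ_θ-semistable layers: μ^(1)=11; μ^(2)=8; μ^(3)=-1; μ^(4)=-28

((0, 0, 1, 1, 1); (0, 0, 0, 0, 3); (0, 1, 0, 0, 0); (2, 0, 0, 0, 0))


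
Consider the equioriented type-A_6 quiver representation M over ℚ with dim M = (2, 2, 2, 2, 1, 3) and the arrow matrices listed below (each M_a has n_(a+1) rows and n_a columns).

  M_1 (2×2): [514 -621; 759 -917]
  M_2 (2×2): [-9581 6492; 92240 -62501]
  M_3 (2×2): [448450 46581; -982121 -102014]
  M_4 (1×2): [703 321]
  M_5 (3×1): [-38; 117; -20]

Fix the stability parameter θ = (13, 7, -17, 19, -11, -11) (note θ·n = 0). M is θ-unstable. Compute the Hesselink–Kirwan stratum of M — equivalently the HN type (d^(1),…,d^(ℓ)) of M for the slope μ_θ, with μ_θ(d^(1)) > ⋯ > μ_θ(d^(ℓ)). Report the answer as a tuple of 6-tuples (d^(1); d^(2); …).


Via rank(M_{q-1}∘⋯∘M_p): M ≅ I[1,4], I[1,6], I[6,6]^2.
μ_θ-semistable layers: μ^(1)=19; μ^(2)=1; μ^(3)=0; μ^(4)=-11

((0, 0, 0, 1, 0, 0); (1, 1, 1, 0, 0, 0); (1, 1, 1, 1, 1, 1); (0, 0, 0, 0, 0, 2))


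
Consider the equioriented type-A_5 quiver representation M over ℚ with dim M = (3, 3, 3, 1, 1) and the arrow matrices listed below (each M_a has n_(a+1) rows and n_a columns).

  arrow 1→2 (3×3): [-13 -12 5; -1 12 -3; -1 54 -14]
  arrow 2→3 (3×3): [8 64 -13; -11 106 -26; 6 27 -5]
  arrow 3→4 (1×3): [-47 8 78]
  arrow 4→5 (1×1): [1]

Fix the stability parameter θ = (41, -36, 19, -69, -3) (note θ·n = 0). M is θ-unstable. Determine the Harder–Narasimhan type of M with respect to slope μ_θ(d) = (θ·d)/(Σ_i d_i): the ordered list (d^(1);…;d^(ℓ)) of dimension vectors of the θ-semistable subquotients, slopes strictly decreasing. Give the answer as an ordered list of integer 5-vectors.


Interval decomposition of M: I[1,1], I[1,3], I[1,5], I[2,3].
HN type (ℓ=6): μ^(1)=41; μ^(2)=19; μ^(3)=5/2; μ^(4)=-3; μ^(5)=-45/4; μ^(6)=-36

((1, 0, 0, 0, 0); (0, 0, 2, 0, 0); (1, 1, 0, 0, 0); (0, 0, 0, 0, 1); (1, 1, 1, 1, 0); (0, 1, 0, 0, 0))


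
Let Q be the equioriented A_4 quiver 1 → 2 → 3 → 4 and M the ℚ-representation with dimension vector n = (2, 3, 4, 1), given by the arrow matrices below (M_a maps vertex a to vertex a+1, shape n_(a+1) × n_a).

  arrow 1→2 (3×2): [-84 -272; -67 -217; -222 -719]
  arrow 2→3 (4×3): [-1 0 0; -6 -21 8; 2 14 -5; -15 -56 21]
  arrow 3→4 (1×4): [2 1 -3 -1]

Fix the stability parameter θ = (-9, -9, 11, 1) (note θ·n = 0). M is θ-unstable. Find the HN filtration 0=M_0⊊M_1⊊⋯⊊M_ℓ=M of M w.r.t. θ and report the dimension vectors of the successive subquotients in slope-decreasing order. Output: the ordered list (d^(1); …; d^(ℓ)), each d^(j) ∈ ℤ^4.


Interval decomposition of M: I[1,3], I[1,4], I[2,3], I[3,3].
HN type (ℓ=3): μ^(1)=11; μ^(2)=6; μ^(3)=-9

((0, 0, 3, 0); (0, 0, 1, 1); (2, 3, 0, 0))


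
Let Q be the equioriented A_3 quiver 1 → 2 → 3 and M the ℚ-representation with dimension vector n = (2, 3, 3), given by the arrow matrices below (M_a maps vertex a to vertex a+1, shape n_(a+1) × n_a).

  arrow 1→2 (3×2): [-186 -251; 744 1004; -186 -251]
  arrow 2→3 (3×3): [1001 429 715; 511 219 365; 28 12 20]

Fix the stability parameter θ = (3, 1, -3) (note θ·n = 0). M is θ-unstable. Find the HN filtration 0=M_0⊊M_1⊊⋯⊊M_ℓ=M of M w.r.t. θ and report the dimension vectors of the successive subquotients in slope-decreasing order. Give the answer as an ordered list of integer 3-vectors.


Barcode: M ≅ I[1,1], I[1,2], I[2,2], I[2,3], I[3,3]^2. HN layers by μ_θ (5 steps, strictly decreasing):
  μ^(1)=3; μ^(2)=2; μ^(3)=1; μ^(4)=-1; μ^(5)=-3

((1, 0, 0); (1, 1, 0); (0, 1, 0); (0, 1, 1); (0, 0, 2))


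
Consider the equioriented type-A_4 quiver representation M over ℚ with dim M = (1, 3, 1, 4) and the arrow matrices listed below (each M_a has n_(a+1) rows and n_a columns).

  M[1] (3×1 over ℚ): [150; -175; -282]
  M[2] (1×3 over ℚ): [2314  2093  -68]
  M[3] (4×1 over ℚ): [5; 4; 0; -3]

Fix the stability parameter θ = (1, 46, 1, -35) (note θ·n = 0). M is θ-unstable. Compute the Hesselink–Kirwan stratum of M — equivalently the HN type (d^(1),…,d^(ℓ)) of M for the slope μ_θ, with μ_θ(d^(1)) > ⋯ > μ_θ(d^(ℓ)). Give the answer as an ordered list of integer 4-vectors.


Barcode: M ≅ I[1,4], I[2,2]^2, I[4,4]^3. HN layers by μ_θ (4 steps, strictly decreasing):
  μ^(1)=46; μ^(2)=4; μ^(3)=1; μ^(4)=-35

((0, 2, 0, 0); (0, 1, 1, 1); (1, 0, 0, 0); (0, 0, 0, 3))


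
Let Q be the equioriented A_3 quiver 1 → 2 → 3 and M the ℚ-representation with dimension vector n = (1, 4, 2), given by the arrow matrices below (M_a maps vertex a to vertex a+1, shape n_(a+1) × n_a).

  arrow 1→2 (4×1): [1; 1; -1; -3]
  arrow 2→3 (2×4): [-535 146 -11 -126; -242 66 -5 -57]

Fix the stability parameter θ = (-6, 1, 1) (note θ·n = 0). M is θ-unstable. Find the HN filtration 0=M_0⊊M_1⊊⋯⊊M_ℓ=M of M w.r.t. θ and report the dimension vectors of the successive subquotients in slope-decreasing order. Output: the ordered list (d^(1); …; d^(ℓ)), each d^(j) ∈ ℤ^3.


Via rank(M_{q-1}∘⋯∘M_p): M ≅ I[1,2], I[2,2], I[2,3]^2.
μ_θ-semistable layers: μ^(1)=1; μ^(2)=-6

((0, 4, 2); (1, 0, 0))


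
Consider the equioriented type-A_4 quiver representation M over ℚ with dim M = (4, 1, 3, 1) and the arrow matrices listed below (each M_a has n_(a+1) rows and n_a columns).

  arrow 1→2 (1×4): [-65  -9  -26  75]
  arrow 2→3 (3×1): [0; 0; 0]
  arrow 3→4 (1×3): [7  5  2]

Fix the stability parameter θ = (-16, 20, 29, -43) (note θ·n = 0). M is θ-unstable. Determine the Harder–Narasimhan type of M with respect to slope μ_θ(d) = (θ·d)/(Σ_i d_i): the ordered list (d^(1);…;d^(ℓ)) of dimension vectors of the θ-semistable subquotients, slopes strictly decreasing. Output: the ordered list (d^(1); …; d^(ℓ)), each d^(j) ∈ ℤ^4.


Barcode: M ≅ I[1,1]^3, I[1,2], I[3,3]^2, I[3,4]. HN layers by μ_θ (4 steps, strictly decreasing):
  μ^(1)=29; μ^(2)=20; μ^(3)=-7; μ^(4)=-16

((0, 0, 2, 0); (0, 1, 0, 0); (0, 0, 1, 1); (4, 0, 0, 0))


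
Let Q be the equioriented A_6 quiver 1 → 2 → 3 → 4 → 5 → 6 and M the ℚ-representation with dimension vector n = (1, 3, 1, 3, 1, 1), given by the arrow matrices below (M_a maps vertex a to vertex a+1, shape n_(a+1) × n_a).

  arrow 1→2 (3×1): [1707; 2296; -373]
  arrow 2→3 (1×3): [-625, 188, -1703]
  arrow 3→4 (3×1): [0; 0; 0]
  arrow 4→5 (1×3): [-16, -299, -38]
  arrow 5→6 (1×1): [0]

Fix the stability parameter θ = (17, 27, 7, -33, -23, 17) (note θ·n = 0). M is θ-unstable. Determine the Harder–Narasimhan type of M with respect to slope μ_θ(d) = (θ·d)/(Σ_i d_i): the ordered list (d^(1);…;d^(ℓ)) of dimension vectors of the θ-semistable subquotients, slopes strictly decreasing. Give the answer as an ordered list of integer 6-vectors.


Via rank(M_{q-1}∘⋯∘M_p): M ≅ I[1,3], I[2,2]^2, I[4,4]^2, I[4,5], I[6,6].
μ_θ-semistable layers: μ^(1)=27; μ^(2)=17; μ^(3)=-23; μ^(4)=-33

((0, 2, 0, 0, 0, 0); (1, 1, 1, 0, 0, 1); (0, 0, 0, 0, 1, 0); (0, 0, 0, 3, 0, 0))


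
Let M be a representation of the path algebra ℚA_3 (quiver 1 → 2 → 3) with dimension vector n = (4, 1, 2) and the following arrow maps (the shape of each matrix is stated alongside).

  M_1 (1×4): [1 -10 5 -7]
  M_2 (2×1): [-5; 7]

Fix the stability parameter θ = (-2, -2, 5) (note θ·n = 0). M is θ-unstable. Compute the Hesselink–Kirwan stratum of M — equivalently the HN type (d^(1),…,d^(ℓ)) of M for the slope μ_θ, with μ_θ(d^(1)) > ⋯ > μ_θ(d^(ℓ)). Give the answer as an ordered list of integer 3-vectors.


Barcode: M ≅ I[1,1]^3, I[1,3], I[3,3]. HN layers by μ_θ (2 steps, strictly decreasing):
  μ^(1)=5; μ^(2)=-2

((0, 0, 2); (4, 1, 0))


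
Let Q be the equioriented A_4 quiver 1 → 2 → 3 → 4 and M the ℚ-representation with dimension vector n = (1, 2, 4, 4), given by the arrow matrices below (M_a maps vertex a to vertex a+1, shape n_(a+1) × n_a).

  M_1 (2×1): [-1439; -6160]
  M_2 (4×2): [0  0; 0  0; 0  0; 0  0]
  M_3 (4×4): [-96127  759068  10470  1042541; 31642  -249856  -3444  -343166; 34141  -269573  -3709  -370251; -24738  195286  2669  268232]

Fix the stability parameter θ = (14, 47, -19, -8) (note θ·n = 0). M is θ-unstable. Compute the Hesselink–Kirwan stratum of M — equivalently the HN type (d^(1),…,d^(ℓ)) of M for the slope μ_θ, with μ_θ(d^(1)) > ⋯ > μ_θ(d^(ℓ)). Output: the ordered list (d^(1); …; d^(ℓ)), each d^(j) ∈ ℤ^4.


Via rank(M_{q-1}∘⋯∘M_p): M ≅ I[1,2], I[2,2], I[3,3], I[3,4]^3, I[4,4].
μ_θ-semistable layers: μ^(1)=47; μ^(2)=14; μ^(3)=-8; μ^(4)=-19

((0, 2, 0, 0); (1, 0, 0, 0); (0, 0, 0, 4); (0, 0, 4, 0))


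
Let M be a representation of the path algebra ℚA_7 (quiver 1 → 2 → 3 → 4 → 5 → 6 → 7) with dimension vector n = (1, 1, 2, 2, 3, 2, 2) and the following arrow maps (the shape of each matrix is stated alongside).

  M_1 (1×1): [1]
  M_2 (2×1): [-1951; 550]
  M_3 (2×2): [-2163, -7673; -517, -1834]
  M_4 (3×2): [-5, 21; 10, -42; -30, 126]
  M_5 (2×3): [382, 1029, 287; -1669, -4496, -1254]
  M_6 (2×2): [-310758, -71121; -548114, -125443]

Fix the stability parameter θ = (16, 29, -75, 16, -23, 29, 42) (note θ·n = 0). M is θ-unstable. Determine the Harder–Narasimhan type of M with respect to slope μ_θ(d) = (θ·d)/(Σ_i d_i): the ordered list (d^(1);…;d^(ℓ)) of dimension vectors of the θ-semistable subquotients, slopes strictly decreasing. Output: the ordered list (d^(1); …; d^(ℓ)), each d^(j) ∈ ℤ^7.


Interval decomposition of M: I[1,7], I[3,4], I[5,5], I[5,6], I[7,7].
HN type (ℓ=7): μ^(1)=42; μ^(2)=29; μ^(3)=16; μ^(4)=-7/2; μ^(5)=-10; μ^(6)=-23; μ^(7)=-75

((0, 0, 0, 0, 0, 0, 2); (0, 0, 0, 0, 0, 2, 0); (0, 0, 0, 1, 0, 0, 0); (0, 0, 0, 1, 1, 0, 0); (1, 1, 1, 0, 0, 0, 0); (0, 0, 0, 0, 2, 0, 0); (0, 0, 1, 0, 0, 0, 0))


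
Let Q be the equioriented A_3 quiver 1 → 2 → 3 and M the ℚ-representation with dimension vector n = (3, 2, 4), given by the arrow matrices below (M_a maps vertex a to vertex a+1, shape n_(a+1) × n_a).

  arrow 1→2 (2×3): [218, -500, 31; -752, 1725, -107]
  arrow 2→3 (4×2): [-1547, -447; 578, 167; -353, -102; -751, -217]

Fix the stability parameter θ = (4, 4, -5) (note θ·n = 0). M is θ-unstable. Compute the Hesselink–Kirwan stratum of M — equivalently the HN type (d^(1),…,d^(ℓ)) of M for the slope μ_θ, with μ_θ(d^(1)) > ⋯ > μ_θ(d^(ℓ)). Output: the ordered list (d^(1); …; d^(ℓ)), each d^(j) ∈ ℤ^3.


Interval decomposition of M: I[1,1], I[1,3]^2, I[3,3]^2.
HN type (ℓ=3): μ^(1)=4; μ^(2)=1; μ^(3)=-5

((1, 0, 0); (2, 2, 2); (0, 0, 2))


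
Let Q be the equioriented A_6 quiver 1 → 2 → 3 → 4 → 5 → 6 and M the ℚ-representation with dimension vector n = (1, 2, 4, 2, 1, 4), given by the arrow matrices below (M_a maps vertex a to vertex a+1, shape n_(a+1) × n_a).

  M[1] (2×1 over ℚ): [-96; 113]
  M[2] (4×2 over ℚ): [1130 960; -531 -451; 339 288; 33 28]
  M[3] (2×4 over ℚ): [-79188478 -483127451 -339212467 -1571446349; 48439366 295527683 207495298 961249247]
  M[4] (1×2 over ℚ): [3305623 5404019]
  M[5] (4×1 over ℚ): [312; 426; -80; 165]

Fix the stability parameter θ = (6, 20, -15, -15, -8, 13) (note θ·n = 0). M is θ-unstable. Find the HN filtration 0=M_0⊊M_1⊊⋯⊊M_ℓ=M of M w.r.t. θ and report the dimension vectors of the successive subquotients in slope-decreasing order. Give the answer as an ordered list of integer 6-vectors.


Barcode: M ≅ I[1,6], I[2,4], I[3,3]^2, I[6,6]^3. HN layers by μ_θ (4 steps, strictly decreasing):
  μ^(1)=13; μ^(2)=-12/5; μ^(3)=-10/3; μ^(4)=-15

((0, 0, 0, 0, 0, 4); (1, 1, 1, 1, 1, 0); (0, 1, 1, 1, 0, 0); (0, 0, 2, 0, 0, 0))


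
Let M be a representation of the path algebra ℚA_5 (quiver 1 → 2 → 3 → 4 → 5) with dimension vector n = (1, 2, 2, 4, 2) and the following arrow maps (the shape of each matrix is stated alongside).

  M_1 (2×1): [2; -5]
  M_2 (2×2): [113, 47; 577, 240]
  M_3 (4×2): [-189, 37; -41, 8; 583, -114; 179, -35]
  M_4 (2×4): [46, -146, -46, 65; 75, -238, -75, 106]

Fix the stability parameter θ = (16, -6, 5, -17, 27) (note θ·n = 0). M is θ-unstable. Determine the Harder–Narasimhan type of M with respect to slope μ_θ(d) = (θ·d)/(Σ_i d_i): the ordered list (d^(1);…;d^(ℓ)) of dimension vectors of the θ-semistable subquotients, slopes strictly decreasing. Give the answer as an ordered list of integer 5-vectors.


Barcode: M ≅ I[1,5], I[2,5], I[4,4]^2. HN layers by μ_θ (4 steps, strictly decreasing):
  μ^(1)=27; μ^(2)=-1/2; μ^(3)=-6; μ^(4)=-17

((0, 0, 0, 0, 2); (1, 1, 1, 1, 0); (0, 1, 1, 1, 0); (0, 0, 0, 2, 0))


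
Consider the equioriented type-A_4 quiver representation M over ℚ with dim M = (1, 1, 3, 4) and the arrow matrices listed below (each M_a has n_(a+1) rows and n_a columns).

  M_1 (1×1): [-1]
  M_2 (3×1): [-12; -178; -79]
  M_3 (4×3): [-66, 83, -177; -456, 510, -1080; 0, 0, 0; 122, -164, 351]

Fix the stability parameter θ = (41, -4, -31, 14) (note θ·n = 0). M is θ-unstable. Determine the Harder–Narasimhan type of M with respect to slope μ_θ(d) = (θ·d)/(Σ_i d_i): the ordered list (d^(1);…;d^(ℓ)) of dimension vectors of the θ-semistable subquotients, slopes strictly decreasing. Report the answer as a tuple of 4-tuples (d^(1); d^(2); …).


Barcode: M ≅ I[1,4], I[3,3], I[3,4], I[4,4]^2. HN layers by μ_θ (3 steps, strictly decreasing):
  μ^(1)=14; μ^(2)=2; μ^(3)=-31

((0, 0, 0, 4); (1, 1, 1, 0); (0, 0, 2, 0))


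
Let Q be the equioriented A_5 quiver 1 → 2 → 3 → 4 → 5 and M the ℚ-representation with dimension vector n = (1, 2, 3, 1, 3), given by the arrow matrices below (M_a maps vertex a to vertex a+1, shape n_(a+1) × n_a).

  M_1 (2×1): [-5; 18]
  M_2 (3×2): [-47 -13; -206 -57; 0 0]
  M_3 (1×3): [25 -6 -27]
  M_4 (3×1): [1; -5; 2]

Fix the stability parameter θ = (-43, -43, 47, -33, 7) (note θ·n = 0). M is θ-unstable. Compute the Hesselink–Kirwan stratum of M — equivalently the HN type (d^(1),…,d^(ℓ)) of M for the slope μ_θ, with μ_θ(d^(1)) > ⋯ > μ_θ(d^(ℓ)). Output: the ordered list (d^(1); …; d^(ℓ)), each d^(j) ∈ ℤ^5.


Barcode: M ≅ I[1,5], I[2,3], I[3,3], I[5,5]^2. HN layers by μ_θ (3 steps, strictly decreasing):
  μ^(1)=47; μ^(2)=7; μ^(3)=-43

((0, 0, 2, 0, 0); (0, 0, 1, 1, 3); (1, 2, 0, 0, 0))


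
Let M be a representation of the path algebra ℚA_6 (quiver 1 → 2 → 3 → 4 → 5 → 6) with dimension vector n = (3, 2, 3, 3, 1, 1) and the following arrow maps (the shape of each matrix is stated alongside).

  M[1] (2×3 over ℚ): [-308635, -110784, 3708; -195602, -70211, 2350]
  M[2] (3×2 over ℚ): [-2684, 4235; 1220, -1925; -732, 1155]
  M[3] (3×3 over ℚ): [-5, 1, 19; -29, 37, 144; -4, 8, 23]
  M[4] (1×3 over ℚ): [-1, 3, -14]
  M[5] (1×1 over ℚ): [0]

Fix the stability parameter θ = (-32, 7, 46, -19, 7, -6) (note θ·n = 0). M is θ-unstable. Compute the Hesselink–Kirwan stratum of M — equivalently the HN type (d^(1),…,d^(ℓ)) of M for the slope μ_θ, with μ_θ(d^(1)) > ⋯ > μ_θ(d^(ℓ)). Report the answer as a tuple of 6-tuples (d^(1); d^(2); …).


Interval decomposition of M: I[1,1], I[1,2], I[1,5], I[3,3], I[3,4], I[4,4], I[6,6].
HN type (ℓ=7): μ^(1)=46; μ^(2)=27/2; μ^(3)=34/3; μ^(4)=7; μ^(5)=-6; μ^(6)=-19; μ^(7)=-32

((0, 0, 1, 0, 0, 0); (0, 0, 1, 1, 0, 0); (0, 0, 1, 1, 1, 0); (0, 2, 0, 0, 0, 0); (0, 0, 0, 0, 0, 1); (0, 0, 0, 1, 0, 0); (3, 0, 0, 0, 0, 0))


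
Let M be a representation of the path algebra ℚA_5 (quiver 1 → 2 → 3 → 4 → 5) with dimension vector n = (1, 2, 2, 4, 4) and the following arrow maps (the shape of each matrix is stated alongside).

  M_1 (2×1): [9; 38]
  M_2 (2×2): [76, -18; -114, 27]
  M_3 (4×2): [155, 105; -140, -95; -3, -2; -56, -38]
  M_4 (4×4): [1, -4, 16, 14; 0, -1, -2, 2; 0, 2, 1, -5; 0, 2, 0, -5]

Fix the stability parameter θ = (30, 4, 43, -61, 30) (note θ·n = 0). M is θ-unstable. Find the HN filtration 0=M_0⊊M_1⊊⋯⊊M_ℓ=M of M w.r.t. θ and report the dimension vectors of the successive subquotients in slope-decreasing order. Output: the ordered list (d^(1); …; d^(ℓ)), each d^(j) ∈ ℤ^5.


Barcode: M ≅ I[1,2], I[2,5], I[3,5], I[4,5]^2. HN layers by μ_θ (5 steps, strictly decreasing):
  μ^(1)=30; μ^(2)=17; μ^(3)=-14/3; μ^(4)=-9; μ^(5)=-61

((0, 0, 0, 0, 4); (1, 1, 0, 0, 0); (0, 1, 1, 1, 0); (0, 0, 1, 1, 0); (0, 0, 0, 2, 0))


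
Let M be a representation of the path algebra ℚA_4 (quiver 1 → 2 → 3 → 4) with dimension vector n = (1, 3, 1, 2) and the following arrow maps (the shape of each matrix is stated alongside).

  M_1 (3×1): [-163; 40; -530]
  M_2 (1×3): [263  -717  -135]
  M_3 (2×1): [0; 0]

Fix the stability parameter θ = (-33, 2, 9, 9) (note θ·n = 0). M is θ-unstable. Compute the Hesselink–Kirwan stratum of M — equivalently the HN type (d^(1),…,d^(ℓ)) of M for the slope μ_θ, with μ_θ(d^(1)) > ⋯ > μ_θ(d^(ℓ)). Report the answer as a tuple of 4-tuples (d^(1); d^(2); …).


Interval decomposition of M: I[1,3], I[2,2]^2, I[4,4]^2.
HN type (ℓ=3): μ^(1)=9; μ^(2)=2; μ^(3)=-33

((0, 0, 1, 2); (0, 3, 0, 0); (1, 0, 0, 0))


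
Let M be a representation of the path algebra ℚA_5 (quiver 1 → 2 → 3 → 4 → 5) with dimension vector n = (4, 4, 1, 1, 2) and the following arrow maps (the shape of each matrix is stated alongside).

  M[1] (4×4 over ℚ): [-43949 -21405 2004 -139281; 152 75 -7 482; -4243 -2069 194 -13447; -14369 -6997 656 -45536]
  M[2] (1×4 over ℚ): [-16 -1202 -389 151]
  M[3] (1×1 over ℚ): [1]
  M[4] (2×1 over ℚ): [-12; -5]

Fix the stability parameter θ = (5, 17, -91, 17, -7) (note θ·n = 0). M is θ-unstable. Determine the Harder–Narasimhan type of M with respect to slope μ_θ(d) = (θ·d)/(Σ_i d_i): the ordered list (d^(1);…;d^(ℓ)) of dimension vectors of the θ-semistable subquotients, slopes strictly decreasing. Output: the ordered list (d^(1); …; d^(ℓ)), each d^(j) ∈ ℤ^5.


Via rank(M_{q-1}∘⋯∘M_p): M ≅ I[1,2]^3, I[1,5], I[5,5].
μ_θ-semistable layers: μ^(1)=17; μ^(2)=5; μ^(3)=-7; μ^(4)=-23

((0, 3, 0, 0, 0); (3, 0, 0, 1, 1); (0, 0, 0, 0, 1); (1, 1, 1, 0, 0))
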